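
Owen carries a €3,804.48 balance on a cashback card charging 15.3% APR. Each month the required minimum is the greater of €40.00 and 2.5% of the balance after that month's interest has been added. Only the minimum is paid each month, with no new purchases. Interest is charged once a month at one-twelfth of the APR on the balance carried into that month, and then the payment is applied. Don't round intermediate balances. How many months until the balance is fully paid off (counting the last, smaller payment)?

Monthly rate r = 15.3%/12 = 1.275% = 0.01275.
While 2.5% of the post-interest balance exceeds €40.00, each month B ← (B·(1+r))·(1 − 0.025), i.e. B shrinks by the factor (1+r)·0.975 = 0.98743.
This holds for months 1–70. Entering month 71 the balance is €1,569.55; 2.5% of the post-interest balance is now below €40.00, so the flat €40.00 minimum applies from here.
From month 71 a fixed €40.00 at rate r clears €1,569.55 in 55 more payments. Total: 70 + 55 = 125 months.

125 months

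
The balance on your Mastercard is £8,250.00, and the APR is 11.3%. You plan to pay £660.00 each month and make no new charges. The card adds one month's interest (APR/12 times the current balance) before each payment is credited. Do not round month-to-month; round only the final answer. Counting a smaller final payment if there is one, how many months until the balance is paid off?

14 months

Monthly rate r = 11.3%/12 = 0.941667% = 0.00941667.
Recurrence: B ← B·(1+r) − £660.00.
Month 1: interest £77.69; balance after payment £7,667.69.
Month 2: interest £72.20; balance after payment £7,079.89.
Closed form: n = −ln(1 − rB₀/P)/ln(1+r) = −ln(0.88229)/ln(1.00942) ≈ 13.362, so the balance reaches zero during payment 14.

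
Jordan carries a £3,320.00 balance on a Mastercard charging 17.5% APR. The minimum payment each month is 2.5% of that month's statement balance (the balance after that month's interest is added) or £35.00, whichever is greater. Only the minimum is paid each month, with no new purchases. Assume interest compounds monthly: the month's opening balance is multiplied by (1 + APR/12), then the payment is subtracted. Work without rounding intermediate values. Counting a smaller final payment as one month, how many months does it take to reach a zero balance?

141 months

Monthly rate r = 17.5%/12 = 1.45833% = 0.0145833.
While 2.5% of the post-interest balance exceeds £35.00, each month B ← (B·(1+r))·(1 − 0.025), i.e. B shrinks by the factor (1+r)·0.975 = 0.98922.
This holds for months 1–81. Entering month 82 the balance is £1,379.80; 2.5% of the post-interest balance is now below £35.00, so the flat £35.00 minimum applies from here.
From month 82 a fixed £35.00 at rate r clears £1,379.80 in 60 more payments. Total: 81 + 60 = 141 months.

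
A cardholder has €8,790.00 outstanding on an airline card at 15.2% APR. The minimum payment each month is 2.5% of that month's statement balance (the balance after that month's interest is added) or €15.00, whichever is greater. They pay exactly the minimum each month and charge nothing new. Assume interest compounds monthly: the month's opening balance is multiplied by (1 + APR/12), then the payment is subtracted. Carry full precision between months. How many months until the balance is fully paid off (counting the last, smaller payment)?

Monthly rate r = 15.2%/12 = 1.26667% = 0.0126667.
While 2.5% of the post-interest balance exceeds €15.00, each month B ← (B·(1+r))·(1 − 0.025), i.e. B shrinks by the factor (1+r)·0.975 = 0.98735.
This holds for months 1–212. Entering month 213 the balance is €591.38; 2.5% of the post-interest balance is now below €15.00, so the flat €15.00 minimum applies from here.
From month 213 a fixed €15.00 at rate r clears €591.38 in 55 more payments. Total: 212 + 55 = 267 months.

267 months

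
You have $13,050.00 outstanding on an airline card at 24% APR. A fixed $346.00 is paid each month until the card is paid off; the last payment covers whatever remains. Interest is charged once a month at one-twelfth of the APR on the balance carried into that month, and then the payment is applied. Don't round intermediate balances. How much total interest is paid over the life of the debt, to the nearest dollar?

Monthly rate r = 24%/12 = 2% = 0.02.
Payoff takes n = ⌈−ln(1 − rB₀/P)/ln(1+r)⌉ = ⌈70.889⌉ = 71 payments; the last is $307.92.
Total paid = 70·$346.00 + $307.92 = $24,527.92.
Total interest = total paid − principal = $24,527.92 − $13,050.00 = $11,477.92.

$11,478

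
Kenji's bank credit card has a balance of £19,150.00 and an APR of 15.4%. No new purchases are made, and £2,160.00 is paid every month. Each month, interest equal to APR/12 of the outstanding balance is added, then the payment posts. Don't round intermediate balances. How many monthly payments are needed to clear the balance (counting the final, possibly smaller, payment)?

Monthly rate r = 15.4%/12 = 1.28333% = 0.0128333.
Recurrence: B ← B·(1+r) − £2,160.00.
Month 1: interest £245.76; balance after payment £17,235.76.
Month 2: interest £221.19; balance after payment £15,296.95.
Closed form: n = −ln(1 − rB₀/P)/ln(1+r) = −ln(0.88622)/ln(1.01283) ≈ 9.472, so the balance reaches zero during payment 10.

10 months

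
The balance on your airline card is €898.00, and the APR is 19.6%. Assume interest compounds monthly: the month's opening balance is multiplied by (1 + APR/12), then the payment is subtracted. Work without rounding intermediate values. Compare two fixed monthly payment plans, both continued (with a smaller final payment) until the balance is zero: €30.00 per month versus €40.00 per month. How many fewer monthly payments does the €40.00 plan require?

Monthly rate r = 19.6%/12 = 1.63333% = 0.0163333.
At €30.00/mo: n = ⌈−ln(1 − rB₀/P)/ln(1+r)⌉ = 42 payments (last €12.94); total interest = total paid − €898.00 = €344.94.
At €40.00/mo: 29 payments (last €7.82); total interest €229.82.
Payments saved = 42 − 29 = 13.

13 fewer payments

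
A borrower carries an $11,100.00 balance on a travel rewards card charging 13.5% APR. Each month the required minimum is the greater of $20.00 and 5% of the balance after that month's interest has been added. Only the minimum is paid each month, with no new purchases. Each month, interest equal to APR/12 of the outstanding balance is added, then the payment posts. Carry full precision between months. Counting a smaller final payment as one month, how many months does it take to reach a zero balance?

Monthly rate r = 13.5%/12 = 1.125% = 0.01125.
While 5% of the post-interest balance exceeds $20.00, each month B ← (B·(1+r))·(1 − 0.05), i.e. B shrinks by the factor (1+r)·0.95 = 0.96069.
This holds for months 1–84. Entering month 85 the balance is $382.14; 5% of the post-interest balance is now below $20.00, so the flat $20.00 minimum applies from here.
From month 85 a fixed $20.00 at rate r clears $382.14 in 22 more payments. Total: 84 + 22 = 106 months.

106 months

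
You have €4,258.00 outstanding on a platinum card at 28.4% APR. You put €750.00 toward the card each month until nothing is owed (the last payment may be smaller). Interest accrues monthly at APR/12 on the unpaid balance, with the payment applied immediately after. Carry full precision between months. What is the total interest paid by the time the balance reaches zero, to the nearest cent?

€369.71

Monthly rate r = 28.4%/12 = 2.36667% = 0.0236667.
Payoff takes n = ⌈−ln(1 − rB₀/P)/ln(1+r)⌉ = ⌈6.169⌉ = 7 payments; the last is €127.71.
Total paid = 6·€750.00 + €127.71 = €4,627.71.
Total interest = total paid − principal = €4,627.71 − €4,258.00 = €369.71.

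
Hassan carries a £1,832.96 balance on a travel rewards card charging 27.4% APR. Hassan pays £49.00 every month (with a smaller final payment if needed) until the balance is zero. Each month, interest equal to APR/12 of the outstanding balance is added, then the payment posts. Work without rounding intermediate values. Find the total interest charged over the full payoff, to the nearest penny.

Monthly rate r = 27.4%/12 = 2.28333% = 0.0228333.
Payoff takes n = ⌈−ln(1 − rB₀/P)/ln(1+r)⌉ = ⌈85.269⌉ = 86 payments; the last is £13.27.
Total paid = 85·£49.00 + £13.27 = £4,178.27.
Total interest = total paid − principal = £4,178.27 − £1,832.96 = £2,345.31.

£2,345.31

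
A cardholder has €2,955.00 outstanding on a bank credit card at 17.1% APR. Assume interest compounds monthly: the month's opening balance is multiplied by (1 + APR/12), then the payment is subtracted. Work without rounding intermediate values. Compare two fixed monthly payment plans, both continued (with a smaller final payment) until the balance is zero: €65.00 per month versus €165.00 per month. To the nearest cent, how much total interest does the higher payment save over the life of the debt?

€1,358.24

Monthly rate r = 17.1%/12 = 1.425% = 0.01425.
At €65.00/mo: n = ⌈−ln(1 − rB₀/P)/ln(1+r)⌉ = 74 payments (last €49.35); total interest = total paid − €2,955.00 = €1,839.35.
At €165.00/mo: 21 payments (last €136.11); total interest €481.11.
Interest saved = €1,839.35 − €481.11 = €1,358.24.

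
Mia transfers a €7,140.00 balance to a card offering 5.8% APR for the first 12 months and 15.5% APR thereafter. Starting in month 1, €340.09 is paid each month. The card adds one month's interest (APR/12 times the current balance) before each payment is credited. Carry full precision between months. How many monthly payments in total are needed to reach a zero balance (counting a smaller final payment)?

23 payments

Promo months 1–12 at r₀ = 5.8%/12 = 0.00483333; months 13+ at r₁ = 15.5%/12 = 0.0129167.
After month 12: iterate B ← B·(1+r₀) − €340.09 for 12 months → €3,373.97.
Then at r₁ with €340.09/mo: n₂ = −ln(1 − r₁·B/P)/ln(1+r₁) ≈ 10.69 → 11 more payments.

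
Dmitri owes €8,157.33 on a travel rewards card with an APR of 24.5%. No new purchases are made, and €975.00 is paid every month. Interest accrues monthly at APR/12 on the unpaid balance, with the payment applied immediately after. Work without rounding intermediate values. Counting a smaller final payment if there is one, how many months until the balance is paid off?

10 months

Monthly rate r = 24.5%/12 = 2.04167% = 0.0204167.
Recurrence: B ← B·(1+r) − €975.00.
Month 1: interest €166.55; balance after payment €7,348.88.
Month 2: interest €150.04; balance after payment €6,523.92.
Closed form: n = −ln(1 − rB₀/P)/ln(1+r) = −ln(0.82918)/ln(1.02042) ≈ 9.268, so the balance reaches zero during payment 10.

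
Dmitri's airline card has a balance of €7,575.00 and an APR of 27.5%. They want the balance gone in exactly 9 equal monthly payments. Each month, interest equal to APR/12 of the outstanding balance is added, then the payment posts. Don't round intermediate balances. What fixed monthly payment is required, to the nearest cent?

Monthly rate r = 27.5%/12 = 2.29167% = 0.0229167.
Level-payment amortization: P = B₀·r / (1 − (1+r)^(−n)) = 7575.00·0.0229167 / (1 − 1.02292^(−9)).
Denominator 1 − (1+r)^(−9) = 0.184474196.
P = 173.594 / 0.184474196 ≈ 941.02.

€941.02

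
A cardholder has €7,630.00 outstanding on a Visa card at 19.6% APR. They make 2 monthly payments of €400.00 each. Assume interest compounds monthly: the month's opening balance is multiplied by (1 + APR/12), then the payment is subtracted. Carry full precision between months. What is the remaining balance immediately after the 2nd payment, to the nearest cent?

Monthly rate r = 19.6%/12 = 1.63333% = 0.0163333.
Each month: B ← B·(1+r) − €400.00.
Month 1: interest €124.62; balance after payment €7,354.62.
Month 2: interest €120.13; balance after payment €7,074.75.

€7,074.75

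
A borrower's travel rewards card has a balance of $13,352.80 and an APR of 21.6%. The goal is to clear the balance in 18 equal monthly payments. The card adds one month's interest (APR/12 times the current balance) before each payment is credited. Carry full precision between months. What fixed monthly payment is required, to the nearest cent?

$875.07

Monthly rate r = 21.6%/12 = 1.8% = 0.018.
Level-payment amortization: P = B₀·r / (1 − (1+r)^(−n)) = 13352.80·0.018 / (1 − 1.018^(−18)).
Denominator 1 − (1+r)^(−18) = 0.274662726.
P = 240.35 / 0.274662726 ≈ 875.07.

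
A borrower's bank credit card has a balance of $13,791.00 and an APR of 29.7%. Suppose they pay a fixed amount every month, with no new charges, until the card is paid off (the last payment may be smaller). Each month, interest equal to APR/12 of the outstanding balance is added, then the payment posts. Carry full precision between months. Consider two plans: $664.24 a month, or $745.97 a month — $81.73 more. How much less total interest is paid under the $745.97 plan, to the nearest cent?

Monthly rate r = 29.7%/12 = 2.475% = 0.02475.
At $664.24/mo: n = ⌈−ln(1 − rB₀/P)/ln(1+r)⌉ = 30 payments (last $334.84); total interest = total paid − $13,791.00 = $5,806.80.
At $745.97/mo: 26 payments (last $14.32); total interest $4,872.57.
Interest saved = $5,806.80 − $4,872.57 = $934.23.

$934.23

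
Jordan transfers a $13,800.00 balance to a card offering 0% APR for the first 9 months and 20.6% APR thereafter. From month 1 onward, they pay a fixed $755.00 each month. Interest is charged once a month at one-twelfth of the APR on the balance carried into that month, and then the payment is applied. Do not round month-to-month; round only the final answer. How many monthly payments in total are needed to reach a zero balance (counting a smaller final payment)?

Promo months 1–9 at r₀ = 0%/12 = 0; months 10+ at r₁ = 20.6%/12 = 0.0171667.
After month 9 (no interest yet): B = $13,800.00 − 9·$755.00 = $7,005.00.
Then at r₁ with $755.00/mo: n₂ = −ln(1 − r₁·B/P)/ln(1+r₁) ≈ 10.19 → 11 more payments.

20 months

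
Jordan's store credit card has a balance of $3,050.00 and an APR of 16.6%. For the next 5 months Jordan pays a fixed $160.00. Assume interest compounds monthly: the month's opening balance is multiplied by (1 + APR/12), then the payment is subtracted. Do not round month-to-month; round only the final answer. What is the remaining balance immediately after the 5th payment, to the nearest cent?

$2,444.43

Monthly rate r = 16.6%/12 = 1.38333% = 0.0138333.
Each month: B ← B·(1+r) − $160.00.
Month 1: interest $42.19; balance after payment $2,932.19.
Month 2: interest $40.56; balance after payment $2,812.75.
Month 3: interest $38.91; balance after payment $2,691.66.
Month 4: interest $37.23; balance after payment $2,568.90.
Month 5: interest $35.54; balance after payment $2,444.43.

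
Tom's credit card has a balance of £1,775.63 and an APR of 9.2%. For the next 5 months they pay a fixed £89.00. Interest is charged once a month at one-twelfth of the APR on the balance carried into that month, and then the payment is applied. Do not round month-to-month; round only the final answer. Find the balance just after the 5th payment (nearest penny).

£1,392.87

Monthly rate r = 9.2%/12 = 0.766667% = 0.00766667.
Each month: B ← B·(1+r) − £89.00.
Month 1: interest £13.61; balance after payment £1,700.24.
Month 2: interest £13.04; balance after payment £1,624.28.
Month 3: interest £12.45; balance after payment £1,547.73.
Month 4: interest £11.87; balance after payment £1,470.60.
Month 5: interest £11.27; balance after payment £1,392.87.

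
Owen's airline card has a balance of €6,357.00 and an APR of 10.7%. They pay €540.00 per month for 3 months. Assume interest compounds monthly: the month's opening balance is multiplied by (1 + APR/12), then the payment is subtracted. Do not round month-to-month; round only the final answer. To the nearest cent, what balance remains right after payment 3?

€4,894.08

Monthly rate r = 10.7%/12 = 0.891667% = 0.00891667.
Each month: B ← B·(1+r) − €540.00.
Month 1: interest €56.68; balance after payment €5,873.68.
Month 2: interest €52.37; balance after payment €5,386.06.
Month 3: interest €48.03; balance after payment €4,894.08.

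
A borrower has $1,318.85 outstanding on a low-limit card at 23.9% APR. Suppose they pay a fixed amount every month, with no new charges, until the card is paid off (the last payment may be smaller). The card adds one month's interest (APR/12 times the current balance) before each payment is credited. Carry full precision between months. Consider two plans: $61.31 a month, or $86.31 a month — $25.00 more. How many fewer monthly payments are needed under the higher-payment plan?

10 fewer payments

Monthly rate r = 23.9%/12 = 1.99167% = 0.0199167.
At $61.31/mo: n = ⌈−ln(1 − rB₀/P)/ln(1+r)⌉ = 29 payments (last $22.47); total interest = total paid − $1,318.85 = $420.30.
At $86.31/mo: 19 payments (last $34.82); total interest $269.55.
Payments saved = 29 − 19 = 10.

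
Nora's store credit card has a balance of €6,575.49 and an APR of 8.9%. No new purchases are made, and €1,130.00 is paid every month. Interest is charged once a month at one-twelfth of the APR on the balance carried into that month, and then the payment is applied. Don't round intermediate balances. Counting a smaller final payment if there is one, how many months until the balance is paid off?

6 payments

Monthly rate r = 8.9%/12 = 0.741667% = 0.00741667.
Recurrence: B ← B·(1+r) − €1,130.00.
Month 1: interest €48.77; balance after payment €5,494.26.
Month 2: interest €40.75; balance after payment €4,405.01.
Month 3: interest €32.67; balance after payment €3,307.68.
Month 4: interest €24.53; balance after payment €2,202.21.
Month 5: interest €16.33; balance after payment €1,088.54.
Month 6: interest €8.07; balance after payment €0.00.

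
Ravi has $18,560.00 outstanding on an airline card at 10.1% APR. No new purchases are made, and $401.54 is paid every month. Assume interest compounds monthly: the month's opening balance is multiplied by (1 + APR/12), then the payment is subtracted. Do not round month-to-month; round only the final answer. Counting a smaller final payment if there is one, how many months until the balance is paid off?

Monthly rate r = 10.1%/12 = 0.841667% = 0.00841667.
Recurrence: B ← B·(1+r) − $401.54.
Month 1: interest $156.21; balance after payment $18,314.67.
Month 2: interest $154.15; balance after payment $18,067.28.
Closed form: n = −ln(1 − rB₀/P)/ln(1+r) = −ln(0.61096)/ln(1.00842) ≈ 58.787, so the balance reaches zero during payment 59.

59 months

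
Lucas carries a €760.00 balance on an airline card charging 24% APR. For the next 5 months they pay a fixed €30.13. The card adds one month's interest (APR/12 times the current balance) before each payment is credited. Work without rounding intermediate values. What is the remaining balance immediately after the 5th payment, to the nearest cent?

€682.30

Monthly rate r = 24%/12 = 2% = 0.02.
Each month: B ← B·(1+r) − €30.13.
Month 1: interest €15.20; balance after payment €745.07.
Month 2: interest €14.90; balance after payment €729.84.
Month 3: interest €14.60; balance after payment €714.31.
Month 4: interest €14.29; balance after payment €698.46.
Month 5: interest €13.97; balance after payment €682.30.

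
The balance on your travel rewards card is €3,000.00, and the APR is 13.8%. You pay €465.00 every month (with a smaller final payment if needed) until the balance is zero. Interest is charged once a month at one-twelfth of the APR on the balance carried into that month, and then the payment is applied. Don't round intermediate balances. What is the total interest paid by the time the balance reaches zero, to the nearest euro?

€136

Monthly rate r = 13.8%/12 = 1.15% = 0.0115.
Payoff takes n = ⌈−ln(1 − rB₀/P)/ln(1+r)⌉ = ⌈6.742⌉ = 7 payments; the last is €345.52.
Total paid = 6·€465.00 + €345.52 = €3,135.52.
Total interest = total paid − principal = €3,135.52 − €3,000.00 = €135.52.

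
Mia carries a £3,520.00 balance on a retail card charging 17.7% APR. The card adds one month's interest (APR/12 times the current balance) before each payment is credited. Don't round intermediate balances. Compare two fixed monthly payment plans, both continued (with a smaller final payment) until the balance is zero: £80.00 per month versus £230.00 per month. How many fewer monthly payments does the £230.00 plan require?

Monthly rate r = 17.7%/12 = 1.475% = 0.01475.
At £80.00/mo: n = ⌈−ln(1 − rB₀/P)/ln(1+r)⌉ = 72 payments (last £40.40); total interest = total paid − £3,520.00 = £2,200.40.
At £230.00/mo: 18 payments (last £109.24); total interest £499.24.
Payments saved = 72 − 18 = 54.

54 fewer payments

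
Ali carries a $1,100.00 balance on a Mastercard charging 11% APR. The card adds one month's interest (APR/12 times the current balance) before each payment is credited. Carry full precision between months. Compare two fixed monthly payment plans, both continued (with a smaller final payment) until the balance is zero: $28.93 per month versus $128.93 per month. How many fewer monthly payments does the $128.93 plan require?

38 fewer payments

Monthly rate r = 11%/12 = 0.916667% = 0.00916667.
At $28.93/mo: n = ⌈−ln(1 − rB₀/P)/ln(1+r)⌉ = 47 payments (last $27.90); total interest = total paid − $1,100.00 = $258.68.
At $128.93/mo: 9 payments (last $119.24); total interest $50.68.
Payments saved = 47 − 9 = 38.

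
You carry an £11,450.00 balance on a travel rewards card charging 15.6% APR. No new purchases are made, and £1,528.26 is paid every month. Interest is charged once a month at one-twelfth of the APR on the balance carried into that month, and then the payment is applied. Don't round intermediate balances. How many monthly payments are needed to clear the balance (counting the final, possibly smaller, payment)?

Monthly rate r = 15.6%/12 = 1.3% = 0.013.
Recurrence: B ← B·(1+r) − £1,528.26.
Month 1: interest £148.85; balance after payment £10,070.59.
Month 2: interest £130.92; balance after payment £8,673.25.
Closed form: n = −ln(1 − rB₀/P)/ln(1+r) = −ln(0.9026)/ln(1.013) ≈ 7.934, so the balance reaches zero during payment 8.

8 payments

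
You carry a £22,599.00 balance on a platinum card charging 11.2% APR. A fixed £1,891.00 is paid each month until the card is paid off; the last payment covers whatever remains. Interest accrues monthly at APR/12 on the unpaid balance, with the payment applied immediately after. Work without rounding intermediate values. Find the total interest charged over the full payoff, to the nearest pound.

£1,476

Monthly rate r = 11.2%/12 = 0.933333% = 0.00933333.
Payoff takes n = ⌈−ln(1 − rB₀/P)/ln(1+r)⌉ = ⌈12.730⌉ = 13 payments; the last is £1,383.07.
Total paid = 12·£1,891.00 + £1,383.07 = £24,075.07.
Total interest = total paid − principal = £24,075.07 − £22,599.00 = £1,476.07.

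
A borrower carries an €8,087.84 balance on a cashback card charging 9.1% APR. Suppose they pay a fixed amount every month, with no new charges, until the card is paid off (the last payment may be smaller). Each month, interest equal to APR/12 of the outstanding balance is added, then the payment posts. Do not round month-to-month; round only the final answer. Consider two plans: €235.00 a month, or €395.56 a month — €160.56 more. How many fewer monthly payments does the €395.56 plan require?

Monthly rate r = 9.1%/12 = 0.758333% = 0.00758333.
At €235.00/mo: n = ⌈−ln(1 − rB₀/P)/ln(1+r)⌉ = 41 payments (last €7.98); total interest = total paid − €8,087.84 = €1,320.14.
At €395.56/mo: 23 payments (last €119.56); total interest €734.04.
Payments saved = 41 − 23 = 18.

18 fewer payments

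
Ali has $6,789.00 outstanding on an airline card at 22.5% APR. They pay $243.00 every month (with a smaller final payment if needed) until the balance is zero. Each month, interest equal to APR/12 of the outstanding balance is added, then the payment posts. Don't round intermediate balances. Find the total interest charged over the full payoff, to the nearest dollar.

$2,917

Monthly rate r = 22.5%/12 = 1.875% = 0.01875.
Payoff takes n = ⌈−ln(1 − rB₀/P)/ln(1+r)⌉ = ⌈39.944⌉ = 40 payments; the last is $229.40.
Total paid = 39·$243.00 + $229.40 = $9,706.40.
Total interest = total paid − principal = $9,706.40 − $6,789.00 = $2,917.40.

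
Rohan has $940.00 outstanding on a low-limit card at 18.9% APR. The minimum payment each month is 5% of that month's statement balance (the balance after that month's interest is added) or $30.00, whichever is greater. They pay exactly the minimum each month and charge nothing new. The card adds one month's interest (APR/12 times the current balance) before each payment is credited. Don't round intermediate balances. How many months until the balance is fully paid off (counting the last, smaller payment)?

Monthly rate r = 18.9%/12 = 1.575% = 0.01575.
While 5% of the post-interest balance exceeds $30.00, each month B ← (B·(1+r))·(1 − 0.05), i.e. B shrinks by the factor (1+r)·0.95 = 0.96496.
This holds for months 1–14. Entering month 15 the balance is $570.52; 5% of the post-interest balance is now below $30.00, so the flat $30.00 minimum applies from here.
From month 15 a fixed $30.00 at rate r clears $570.52 in 23 more payments. Total: 14 + 23 = 37 months.

37 months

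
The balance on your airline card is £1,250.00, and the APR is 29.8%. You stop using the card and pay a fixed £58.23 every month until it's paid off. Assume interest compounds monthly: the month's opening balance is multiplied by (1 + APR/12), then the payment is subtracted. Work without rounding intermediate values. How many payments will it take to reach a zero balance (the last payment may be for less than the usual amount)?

Monthly rate r = 29.8%/12 = 2.48333% = 0.0248333.
Recurrence: B ← B·(1+r) − £58.23.
Month 1: interest £31.04; balance after payment £1,222.81.
Month 2: interest £30.37; balance after payment £1,194.95.
Closed form: n = −ln(1 − rB₀/P)/ln(1+r) = −ln(0.46691)/ln(1.02483) ≈ 31.048, so the balance reaches zero during payment 32.

32 months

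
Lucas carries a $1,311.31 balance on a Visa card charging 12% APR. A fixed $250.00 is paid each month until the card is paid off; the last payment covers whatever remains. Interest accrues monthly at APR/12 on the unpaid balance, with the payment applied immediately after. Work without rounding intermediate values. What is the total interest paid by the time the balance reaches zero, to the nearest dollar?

$43

Monthly rate r = 12%/12 = 1% = 0.01.
Payoff takes n = ⌈−ln(1 − rB₀/P)/ln(1+r)⌉ = ⌈5.415⌉ = 6 payments; the last is $103.98.
Total paid = 5·$250.00 + $103.98 = $1,353.98.
Total interest = total paid − principal = $1,353.98 − $1,311.31 = $42.67.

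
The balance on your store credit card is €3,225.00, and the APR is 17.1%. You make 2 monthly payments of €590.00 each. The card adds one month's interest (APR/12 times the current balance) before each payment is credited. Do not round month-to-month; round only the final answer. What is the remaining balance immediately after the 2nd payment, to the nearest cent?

€2,129.16

Monthly rate r = 17.1%/12 = 1.425% = 0.01425.
Each month: B ← B·(1+r) − €590.00.
Month 1: interest €45.96; balance after payment €2,680.96.
Month 2: interest €38.20; balance after payment €2,129.16.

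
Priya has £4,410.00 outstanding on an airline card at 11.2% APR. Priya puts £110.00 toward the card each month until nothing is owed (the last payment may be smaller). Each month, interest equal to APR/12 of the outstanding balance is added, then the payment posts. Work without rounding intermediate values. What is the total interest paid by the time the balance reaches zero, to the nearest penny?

£1,139.77

Monthly rate r = 11.2%/12 = 0.933333% = 0.00933333.
Payoff takes n = ⌈−ln(1 − rB₀/P)/ln(1+r)⌉ = ⌈50.451⌉ = 51 payments; the last is £49.77.
Total paid = 50·£110.00 + £49.77 = £5,549.77.
Total interest = total paid − principal = £5,549.77 − £4,410.00 = £1,139.77.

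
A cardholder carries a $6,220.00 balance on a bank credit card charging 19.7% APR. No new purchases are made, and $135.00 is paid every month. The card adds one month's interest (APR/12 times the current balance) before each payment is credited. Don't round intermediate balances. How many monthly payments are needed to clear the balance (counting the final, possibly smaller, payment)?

Monthly rate r = 19.7%/12 = 1.64167% = 0.0164167.
Recurrence: B ← B·(1+r) − $135.00.
Month 1: interest $102.11; balance after payment $6,187.11.
Month 2: interest $101.57; balance after payment $6,153.68.
Closed form: n = −ln(1 − rB₀/P)/ln(1+r) = −ln(0.24362)/ln(1.01642) ≈ 86.724, so the balance reaches zero during payment 87.

87 payments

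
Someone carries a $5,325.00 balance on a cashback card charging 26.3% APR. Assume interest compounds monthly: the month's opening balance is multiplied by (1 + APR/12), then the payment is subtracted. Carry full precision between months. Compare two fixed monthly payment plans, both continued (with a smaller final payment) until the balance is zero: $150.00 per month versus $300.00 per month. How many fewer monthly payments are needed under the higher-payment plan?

47 fewer payments

Monthly rate r = 26.3%/12 = 2.19167% = 0.0219167.
At $150.00/mo: n = ⌈−ln(1 − rB₀/P)/ln(1+r)⌉ = 70 payments (last $65.08); total interest = total paid − $5,325.00 = $5,090.08.
At $300.00/mo: 23 payments (last $218.36); total interest $1,493.36.
Payments saved = 70 − 23 = 47.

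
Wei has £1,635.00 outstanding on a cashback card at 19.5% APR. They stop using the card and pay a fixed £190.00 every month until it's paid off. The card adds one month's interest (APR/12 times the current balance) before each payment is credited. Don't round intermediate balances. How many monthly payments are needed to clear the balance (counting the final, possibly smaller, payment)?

Monthly rate r = 19.5%/12 = 1.625% = 0.01625.
Recurrence: B ← B·(1+r) − £190.00.
Month 1: interest £26.57; balance after payment £1,471.57.
Month 2: interest £23.91; balance after payment £1,305.48.
Closed form: n = −ln(1 − rB₀/P)/ln(1+r) = −ln(0.86016)/ln(1.01625) ≈ 9.345, so the balance reaches zero during payment 10.

10 months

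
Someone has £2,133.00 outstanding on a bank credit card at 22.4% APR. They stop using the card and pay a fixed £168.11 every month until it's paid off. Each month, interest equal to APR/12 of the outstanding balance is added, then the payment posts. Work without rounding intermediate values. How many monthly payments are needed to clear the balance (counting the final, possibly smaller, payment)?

15 payments

Monthly rate r = 22.4%/12 = 1.86667% = 0.0186667.
Recurrence: B ← B·(1+r) − £168.11.
Month 1: interest £39.82; balance after payment £2,004.71.
Month 2: interest £37.42; balance after payment £1,874.02.
Closed form: n = −ln(1 − rB₀/P)/ln(1+r) = −ln(0.76316)/ln(1.01867) ≈ 14.615, so the balance reaches zero during payment 15.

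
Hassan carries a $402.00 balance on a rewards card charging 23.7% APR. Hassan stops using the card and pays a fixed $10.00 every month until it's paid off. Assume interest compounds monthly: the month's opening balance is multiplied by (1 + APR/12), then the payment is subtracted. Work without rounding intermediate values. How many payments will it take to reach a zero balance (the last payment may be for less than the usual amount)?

81 months

Monthly rate r = 23.7%/12 = 1.975% = 0.01975.
Recurrence: B ← B·(1+r) − $10.00.
Month 1: interest $7.94; balance after payment $399.94.
Month 2: interest $7.90; balance after payment $397.84.
Closed form: n = −ln(1 − rB₀/P)/ln(1+r) = −ln(0.20605)/ln(1.01975) ≈ 80.769, so the balance reaches zero during payment 81.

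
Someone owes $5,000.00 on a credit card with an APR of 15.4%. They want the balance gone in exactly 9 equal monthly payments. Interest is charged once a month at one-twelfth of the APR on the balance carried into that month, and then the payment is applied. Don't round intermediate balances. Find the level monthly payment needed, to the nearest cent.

Monthly rate r = 15.4%/12 = 1.28333% = 0.0128333.
Level-payment amortization: P = B₀·r / (1 − (1+r)^(−n)) = 5000.00·0.0128333 / (1 − 1.01283^(−9)).
Denominator 1 − (1+r)^(−9) = 0.108424499.
P = 64.1667 / 0.108424499 ≈ 591.81.

$591.81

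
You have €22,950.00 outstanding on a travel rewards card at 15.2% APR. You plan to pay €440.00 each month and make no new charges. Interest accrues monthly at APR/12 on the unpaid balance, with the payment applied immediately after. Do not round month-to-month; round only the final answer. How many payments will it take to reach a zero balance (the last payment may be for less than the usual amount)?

86 months

Monthly rate r = 15.2%/12 = 1.26667% = 0.0126667.
Recurrence: B ← B·(1+r) − €440.00.
Month 1: interest €290.70; balance after payment €22,800.70.
Month 2: interest €288.81; balance after payment €22,649.51.
Closed form: n = −ln(1 − rB₀/P)/ln(1+r) = −ln(0.33932)/ln(1.01267) ≈ 85.867, so the balance reaches zero during payment 86.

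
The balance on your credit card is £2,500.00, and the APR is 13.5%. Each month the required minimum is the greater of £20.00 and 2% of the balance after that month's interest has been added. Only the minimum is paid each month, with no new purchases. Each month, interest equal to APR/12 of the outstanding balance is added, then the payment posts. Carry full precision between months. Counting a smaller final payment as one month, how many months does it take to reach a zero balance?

176 months

Monthly rate r = 13.5%/12 = 1.125% = 0.01125.
While 2% of the post-interest balance exceeds £20.00, each month B ← (B·(1+r))·(1 − 0.02), i.e. B shrinks by the factor (1+r)·0.98 = 0.99102.
This holds for months 1–103. Entering month 104 the balance is £987.77; 2% of the post-interest balance is now below £20.00, so the flat £20.00 minimum applies from here.
From month 104 a fixed £20.00 at rate r clears £987.77 in 73 more payments. Total: 103 + 73 = 176 months.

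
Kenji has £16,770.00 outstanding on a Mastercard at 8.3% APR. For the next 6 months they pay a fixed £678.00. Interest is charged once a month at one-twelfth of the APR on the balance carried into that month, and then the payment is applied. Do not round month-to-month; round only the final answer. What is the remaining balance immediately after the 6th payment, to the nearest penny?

£13,339.11

Monthly rate r = 8.3%/12 = 0.691667% = 0.00691667.
Each month: B ← B·(1+r) − £678.00.
Month 1: interest £115.99; balance after payment £16,207.99.
Month 2: interest £112.11; balance after payment £15,642.10.
Month 3: interest £108.19; balance after payment £15,072.29.
Month 4: interest £104.25; balance after payment £14,498.54.
Month 5: interest £100.28; balance after payment £13,920.82.
Month 6: interest £96.29; balance after payment £13,339.11.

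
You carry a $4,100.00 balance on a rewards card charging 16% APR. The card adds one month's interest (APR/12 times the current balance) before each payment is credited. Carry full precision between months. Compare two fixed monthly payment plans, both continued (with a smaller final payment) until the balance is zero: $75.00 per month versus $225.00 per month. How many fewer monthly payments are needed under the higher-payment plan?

Monthly rate r = 16%/12 = 1.33333% = 0.0133333.
At $75.00/mo: n = ⌈−ln(1 − rB₀/P)/ln(1+r)⌉ = 99 payments (last $40.86); total interest = total paid − $4,100.00 = $3,290.86.
At $225.00/mo: 22 payments (last $3.31); total interest $628.31.
Payments saved = 99 − 22 = 77.

77 fewer payments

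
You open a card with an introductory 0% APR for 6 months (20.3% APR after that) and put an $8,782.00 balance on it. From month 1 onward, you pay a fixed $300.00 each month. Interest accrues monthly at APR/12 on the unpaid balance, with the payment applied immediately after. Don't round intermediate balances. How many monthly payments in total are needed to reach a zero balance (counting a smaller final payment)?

36 payments

Promo months 1–6 at r₀ = 0%/12 = 0; months 7+ at r₁ = 20.3%/12 = 0.0169167.
After month 6 (no interest yet): B = $8,782.00 − 6·$300.00 = $6,982.00.
Then at r₁ with $300.00/mo: n₂ = −ln(1 − r₁·B/P)/ln(1+r₁) ≈ 29.83 → 30 more payments.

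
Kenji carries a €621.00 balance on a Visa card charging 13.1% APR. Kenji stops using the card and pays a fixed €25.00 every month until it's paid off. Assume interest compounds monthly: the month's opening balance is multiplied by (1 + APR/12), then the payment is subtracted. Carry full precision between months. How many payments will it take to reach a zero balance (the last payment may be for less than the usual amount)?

Monthly rate r = 13.1%/12 = 1.09167% = 0.0109167.
Recurrence: B ← B·(1+r) − €25.00.
Month 1: interest €6.78; balance after payment €602.78.
Month 2: interest €6.58; balance after payment €584.36.
Closed form: n = −ln(1 − rB₀/P)/ln(1+r) = −ln(0.72883)/ln(1.01092) ≈ 29.133, so the balance reaches zero during payment 30.

30 payments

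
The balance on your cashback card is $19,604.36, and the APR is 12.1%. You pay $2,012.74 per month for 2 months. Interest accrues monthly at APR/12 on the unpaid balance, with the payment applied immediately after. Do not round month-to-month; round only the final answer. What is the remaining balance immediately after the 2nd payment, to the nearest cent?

Monthly rate r = 12.1%/12 = 1.00833% = 0.0100833.
Each month: B ← B·(1+r) − $2,012.74.
Month 1: interest $197.68; balance after payment $17,789.30.
Month 2: interest $179.38; balance after payment $15,955.93.

$15,955.93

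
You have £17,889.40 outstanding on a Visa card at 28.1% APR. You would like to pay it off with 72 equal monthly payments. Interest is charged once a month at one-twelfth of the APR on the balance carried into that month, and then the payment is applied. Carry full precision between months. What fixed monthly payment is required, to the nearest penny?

Monthly rate r = 28.1%/12 = 2.34167% = 0.0234167.
Level-payment amortization: P = B₀·r / (1 − (1+r)^(−n)) = 17889.40·0.0234167 / (1 − 1.02342^(−72)).
Denominator 1 − (1+r)^(−72) = 0.811104741.
P = 418.91 / 0.811104741 ≈ 516.47.

£516.47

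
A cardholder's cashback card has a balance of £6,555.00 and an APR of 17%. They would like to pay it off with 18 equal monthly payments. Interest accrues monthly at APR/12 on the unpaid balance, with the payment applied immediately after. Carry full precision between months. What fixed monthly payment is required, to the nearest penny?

Monthly rate r = 17%/12 = 1.41667% = 0.0141667.
Level-payment amortization: P = B₀·r / (1 − (1+r)^(−n)) = 6555.00·0.0141667 / (1 − 1.01417^(−18)).
Denominator 1 − (1+r)^(−18) = 0.223695648.
P = 92.8625 / 0.223695648 ≈ 415.13.

£415.13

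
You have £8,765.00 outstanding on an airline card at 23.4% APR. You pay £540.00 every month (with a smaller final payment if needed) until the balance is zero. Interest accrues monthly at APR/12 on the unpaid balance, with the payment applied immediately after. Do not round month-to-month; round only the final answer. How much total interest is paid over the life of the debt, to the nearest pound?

Monthly rate r = 23.4%/12 = 1.95% = 0.0195.
Payoff takes n = ⌈−ln(1 − rB₀/P)/ln(1+r)⌉ = ⌈19.705⌉ = 20 payments; the last is £381.78.
Total paid = 19·£540.00 + £381.78 = £10,641.78.
Total interest = total paid − principal = £10,641.78 − £8,765.00 = £1,876.78.

£1,877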